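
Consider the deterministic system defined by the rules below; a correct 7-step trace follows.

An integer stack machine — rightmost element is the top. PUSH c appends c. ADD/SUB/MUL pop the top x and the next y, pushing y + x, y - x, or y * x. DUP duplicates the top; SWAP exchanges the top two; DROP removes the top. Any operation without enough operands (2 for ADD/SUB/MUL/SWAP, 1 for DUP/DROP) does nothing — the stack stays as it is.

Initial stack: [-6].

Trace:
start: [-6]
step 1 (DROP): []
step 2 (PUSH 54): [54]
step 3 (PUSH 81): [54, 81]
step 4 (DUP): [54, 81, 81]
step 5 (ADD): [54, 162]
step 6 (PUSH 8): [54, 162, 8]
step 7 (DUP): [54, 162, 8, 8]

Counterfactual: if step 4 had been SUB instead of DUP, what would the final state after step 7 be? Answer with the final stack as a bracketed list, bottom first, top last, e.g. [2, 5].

(re-executing from step 4 with the substitution; state before step 4: [54, 81])
step 4 (SUB): [-27]
step 5 (ADD): [-27]
step 6 (PUSH 8): [-27, 8]
step 7 (DUP): [-27, 8, 8]

[-27, 8, 8]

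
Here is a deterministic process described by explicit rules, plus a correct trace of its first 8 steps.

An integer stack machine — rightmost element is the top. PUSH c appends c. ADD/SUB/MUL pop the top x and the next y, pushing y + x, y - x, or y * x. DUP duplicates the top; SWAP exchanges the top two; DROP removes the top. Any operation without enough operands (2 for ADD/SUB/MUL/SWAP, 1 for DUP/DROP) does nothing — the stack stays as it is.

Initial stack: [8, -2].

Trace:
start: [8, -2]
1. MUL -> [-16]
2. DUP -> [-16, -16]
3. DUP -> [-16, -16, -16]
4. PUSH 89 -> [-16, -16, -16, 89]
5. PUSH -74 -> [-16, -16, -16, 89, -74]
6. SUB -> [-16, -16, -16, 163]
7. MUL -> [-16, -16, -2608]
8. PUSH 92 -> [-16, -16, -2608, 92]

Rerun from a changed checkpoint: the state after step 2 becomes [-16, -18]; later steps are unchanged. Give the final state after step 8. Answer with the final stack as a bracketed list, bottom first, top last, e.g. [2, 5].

[-16, -18, -2934, 92]

state after step 2 := [-16, -18]
3. DUP -> [-16, -18, -18]
4. PUSH 89 -> [-16, -18, -18, 89]
5. PUSH -74 -> [-16, -18, -18, 89, -74]
6. SUB -> [-16, -18, -18, 163]
7. MUL -> [-16, -18, -2934]
8. PUSH 92 -> [-16, -18, -2934, 92]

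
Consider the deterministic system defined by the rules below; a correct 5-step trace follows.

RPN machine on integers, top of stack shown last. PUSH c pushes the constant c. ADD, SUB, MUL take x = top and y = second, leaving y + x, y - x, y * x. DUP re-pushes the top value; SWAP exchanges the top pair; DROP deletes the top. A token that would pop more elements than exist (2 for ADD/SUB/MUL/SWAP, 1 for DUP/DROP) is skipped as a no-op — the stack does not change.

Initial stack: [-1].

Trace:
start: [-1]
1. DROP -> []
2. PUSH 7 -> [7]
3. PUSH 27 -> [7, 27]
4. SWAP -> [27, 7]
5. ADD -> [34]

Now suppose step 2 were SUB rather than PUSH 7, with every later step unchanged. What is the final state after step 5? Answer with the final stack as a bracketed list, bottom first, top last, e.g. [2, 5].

[27]

(re-executing from step 2 with the substitution; state before step 2: [])
2. SUB -> []
3. PUSH 27 -> [27]
4. SWAP -> [27]
5. ADD -> [27]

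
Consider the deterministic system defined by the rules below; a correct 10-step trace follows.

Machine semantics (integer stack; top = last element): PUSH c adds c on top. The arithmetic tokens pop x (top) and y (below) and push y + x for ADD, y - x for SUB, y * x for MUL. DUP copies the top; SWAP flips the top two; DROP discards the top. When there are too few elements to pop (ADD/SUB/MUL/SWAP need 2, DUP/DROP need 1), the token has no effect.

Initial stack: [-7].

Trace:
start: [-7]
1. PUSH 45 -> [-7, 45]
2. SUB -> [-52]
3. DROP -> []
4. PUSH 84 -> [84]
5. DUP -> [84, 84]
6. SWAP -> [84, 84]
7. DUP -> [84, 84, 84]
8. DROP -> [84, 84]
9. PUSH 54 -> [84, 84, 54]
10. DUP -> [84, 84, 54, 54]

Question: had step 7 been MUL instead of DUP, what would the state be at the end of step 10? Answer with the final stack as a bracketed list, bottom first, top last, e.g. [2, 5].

[54, 54]

(re-executing from step 7 with the substitution; state before step 7: [84, 84])
7. MUL -> [7056]
8. DROP -> []
9. PUSH 54 -> [54]
10. DUP -> [54, 54]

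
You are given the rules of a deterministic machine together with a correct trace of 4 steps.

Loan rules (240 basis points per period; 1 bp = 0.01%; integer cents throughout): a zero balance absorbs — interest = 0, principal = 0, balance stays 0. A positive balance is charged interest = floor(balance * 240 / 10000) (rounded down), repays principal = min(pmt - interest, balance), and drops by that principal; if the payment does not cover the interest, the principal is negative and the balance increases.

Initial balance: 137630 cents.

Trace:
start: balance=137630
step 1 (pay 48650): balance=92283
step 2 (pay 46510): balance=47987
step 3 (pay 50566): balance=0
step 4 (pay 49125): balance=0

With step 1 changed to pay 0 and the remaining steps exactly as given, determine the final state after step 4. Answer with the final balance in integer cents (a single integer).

1651

(re-executing from step 1 with the substitution; state before step 1: balance=137630)
step 1 (pay 0): balance=140933
step 2 (pay 46510): balance=97805
step 3 (pay 50566): balance=49586
step 4 (pay 49125): balance=1651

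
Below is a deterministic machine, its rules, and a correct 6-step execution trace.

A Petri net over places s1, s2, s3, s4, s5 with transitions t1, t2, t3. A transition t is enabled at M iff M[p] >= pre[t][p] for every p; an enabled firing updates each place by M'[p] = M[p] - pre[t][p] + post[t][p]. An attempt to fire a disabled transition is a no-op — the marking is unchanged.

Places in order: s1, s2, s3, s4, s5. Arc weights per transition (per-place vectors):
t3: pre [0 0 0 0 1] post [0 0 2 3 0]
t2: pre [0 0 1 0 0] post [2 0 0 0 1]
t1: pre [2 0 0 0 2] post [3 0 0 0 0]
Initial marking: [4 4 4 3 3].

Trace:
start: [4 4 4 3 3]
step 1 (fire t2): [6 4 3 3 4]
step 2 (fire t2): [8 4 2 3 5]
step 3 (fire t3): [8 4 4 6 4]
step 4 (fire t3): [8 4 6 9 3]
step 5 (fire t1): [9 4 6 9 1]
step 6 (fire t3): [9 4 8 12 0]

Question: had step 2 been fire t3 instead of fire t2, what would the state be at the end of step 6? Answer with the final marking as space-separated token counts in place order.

6 4 11 15 0

(re-executing from step 2 with the substitution; state before step 2: [6 4 3 3 4])
step 2 (fire t3): [6 4 5 6 3]
step 3 (fire t3): [6 4 7 9 2]
step 4 (fire t3): [6 4 9 12 1]
step 5 (fire t1): [6 4 9 12 1]
step 6 (fire t3): [6 4 11 15 0]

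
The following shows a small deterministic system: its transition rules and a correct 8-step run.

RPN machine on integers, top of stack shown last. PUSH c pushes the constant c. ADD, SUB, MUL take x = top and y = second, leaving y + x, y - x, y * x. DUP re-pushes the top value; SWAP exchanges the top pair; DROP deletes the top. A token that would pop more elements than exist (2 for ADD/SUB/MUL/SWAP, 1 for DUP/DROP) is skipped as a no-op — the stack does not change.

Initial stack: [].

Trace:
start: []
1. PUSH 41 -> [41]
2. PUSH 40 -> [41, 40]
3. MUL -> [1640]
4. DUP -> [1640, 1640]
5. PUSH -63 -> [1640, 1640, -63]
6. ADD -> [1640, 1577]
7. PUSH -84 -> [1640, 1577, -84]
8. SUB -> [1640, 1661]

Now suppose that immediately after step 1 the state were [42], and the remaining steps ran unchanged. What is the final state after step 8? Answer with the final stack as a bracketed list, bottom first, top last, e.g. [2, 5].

[1680, 1701]

state after step 1 := [42]
2. PUSH 40 -> [42, 40]
3. MUL -> [1680]
4. DUP -> [1680, 1680]
5. PUSH -63 -> [1680, 1680, -63]
6. ADD -> [1680, 1617]
7. PUSH -84 -> [1680, 1617, -84]
8. SUB -> [1680, 1701]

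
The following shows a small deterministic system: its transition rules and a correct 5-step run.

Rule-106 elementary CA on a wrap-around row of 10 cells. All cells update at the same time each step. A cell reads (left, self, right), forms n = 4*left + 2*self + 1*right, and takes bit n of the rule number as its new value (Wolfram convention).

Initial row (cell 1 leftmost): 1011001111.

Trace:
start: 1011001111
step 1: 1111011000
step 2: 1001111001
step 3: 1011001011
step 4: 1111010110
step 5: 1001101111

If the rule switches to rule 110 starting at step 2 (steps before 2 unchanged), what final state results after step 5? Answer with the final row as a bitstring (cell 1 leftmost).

(re-executing steps 2..5 under rule 110; state before step 2: 1111011000)
step 2: 1001111001
step 3: 1011001011
step 4: 1111011110
step 5: 1001110011

1001110011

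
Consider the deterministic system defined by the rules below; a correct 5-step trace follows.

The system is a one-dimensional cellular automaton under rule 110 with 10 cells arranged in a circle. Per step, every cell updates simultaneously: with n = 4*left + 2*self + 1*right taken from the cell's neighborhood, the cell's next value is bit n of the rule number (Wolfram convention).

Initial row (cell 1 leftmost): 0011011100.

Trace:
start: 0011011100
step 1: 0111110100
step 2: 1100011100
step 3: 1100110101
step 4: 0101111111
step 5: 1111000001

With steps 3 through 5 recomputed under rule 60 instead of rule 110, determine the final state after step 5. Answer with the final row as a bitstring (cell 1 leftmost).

(re-executing steps 3..5 under rule 60; state before step 3: 1100011100)
step 3: 1010010010
step 4: 1111011011
step 5: 0000110110

0000110110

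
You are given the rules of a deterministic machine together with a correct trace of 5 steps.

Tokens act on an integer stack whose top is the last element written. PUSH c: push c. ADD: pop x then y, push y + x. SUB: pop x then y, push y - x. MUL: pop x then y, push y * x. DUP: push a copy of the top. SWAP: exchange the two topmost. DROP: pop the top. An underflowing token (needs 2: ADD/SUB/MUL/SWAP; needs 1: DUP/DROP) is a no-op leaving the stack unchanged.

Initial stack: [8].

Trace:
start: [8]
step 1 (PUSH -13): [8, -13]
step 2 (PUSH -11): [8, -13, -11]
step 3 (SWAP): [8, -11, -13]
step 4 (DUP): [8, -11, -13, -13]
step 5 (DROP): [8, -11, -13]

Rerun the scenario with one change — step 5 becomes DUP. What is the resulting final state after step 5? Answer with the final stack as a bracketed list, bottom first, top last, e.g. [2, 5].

[8, -11, -13, -13, -13]

(re-executing from step 5 with the substitution; state before step 5: [8, -11, -13, -13])
step 5 (DUP): [8, -11, -13, -13, -13]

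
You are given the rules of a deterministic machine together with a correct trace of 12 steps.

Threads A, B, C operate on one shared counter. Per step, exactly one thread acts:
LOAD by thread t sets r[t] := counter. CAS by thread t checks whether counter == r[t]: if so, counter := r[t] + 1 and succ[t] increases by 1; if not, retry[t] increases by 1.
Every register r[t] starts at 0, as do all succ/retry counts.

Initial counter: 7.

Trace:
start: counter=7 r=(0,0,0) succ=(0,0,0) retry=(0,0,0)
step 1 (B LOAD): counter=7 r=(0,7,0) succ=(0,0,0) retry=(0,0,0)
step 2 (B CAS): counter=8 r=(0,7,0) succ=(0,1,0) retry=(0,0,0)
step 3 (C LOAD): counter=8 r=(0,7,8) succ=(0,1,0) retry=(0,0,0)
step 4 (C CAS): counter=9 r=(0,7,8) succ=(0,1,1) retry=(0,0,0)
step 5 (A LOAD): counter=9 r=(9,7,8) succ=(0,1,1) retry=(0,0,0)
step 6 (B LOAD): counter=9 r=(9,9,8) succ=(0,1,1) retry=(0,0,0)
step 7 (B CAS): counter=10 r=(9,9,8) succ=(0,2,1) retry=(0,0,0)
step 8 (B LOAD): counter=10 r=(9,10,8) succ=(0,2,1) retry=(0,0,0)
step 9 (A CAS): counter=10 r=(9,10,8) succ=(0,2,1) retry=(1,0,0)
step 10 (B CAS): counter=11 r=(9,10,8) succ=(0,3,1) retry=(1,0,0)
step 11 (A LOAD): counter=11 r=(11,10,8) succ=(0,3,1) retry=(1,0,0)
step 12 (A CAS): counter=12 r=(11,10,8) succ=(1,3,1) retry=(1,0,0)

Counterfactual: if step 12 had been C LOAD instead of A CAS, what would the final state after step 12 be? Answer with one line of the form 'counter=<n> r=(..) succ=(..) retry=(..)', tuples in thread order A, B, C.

counter=11 r=(11,10,11) succ=(0,3,1) retry=(1,0,0)

(re-executing from step 12 with the substitution; state before step 12: counter=11 r=(11,10,8) succ=(0,3,1) retry=(1,0,0))
step 12 (C LOAD): counter=11 r=(11,10,11) succ=(0,3,1) retry=(1,0,0)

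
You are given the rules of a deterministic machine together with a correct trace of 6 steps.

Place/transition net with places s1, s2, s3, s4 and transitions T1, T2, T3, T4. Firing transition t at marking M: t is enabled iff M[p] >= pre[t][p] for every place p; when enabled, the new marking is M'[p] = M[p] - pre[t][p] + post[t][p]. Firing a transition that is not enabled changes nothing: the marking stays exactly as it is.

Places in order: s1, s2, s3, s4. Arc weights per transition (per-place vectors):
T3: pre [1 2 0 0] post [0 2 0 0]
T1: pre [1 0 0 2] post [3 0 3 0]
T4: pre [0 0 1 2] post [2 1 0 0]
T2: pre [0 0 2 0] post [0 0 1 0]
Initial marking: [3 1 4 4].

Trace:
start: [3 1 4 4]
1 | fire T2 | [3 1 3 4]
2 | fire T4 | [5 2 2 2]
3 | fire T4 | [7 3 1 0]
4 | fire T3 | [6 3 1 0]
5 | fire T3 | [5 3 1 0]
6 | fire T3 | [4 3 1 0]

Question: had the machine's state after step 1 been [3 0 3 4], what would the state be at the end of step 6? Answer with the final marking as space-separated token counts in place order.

4 2 1 0

state after step 1 := [3 0 3 4]
2 | fire T4 | [5 1 2 2]
3 | fire T4 | [7 2 1 0]
4 | fire T3 | [6 2 1 0]
5 | fire T3 | [5 2 1 0]
6 | fire T3 | [4 2 1 0]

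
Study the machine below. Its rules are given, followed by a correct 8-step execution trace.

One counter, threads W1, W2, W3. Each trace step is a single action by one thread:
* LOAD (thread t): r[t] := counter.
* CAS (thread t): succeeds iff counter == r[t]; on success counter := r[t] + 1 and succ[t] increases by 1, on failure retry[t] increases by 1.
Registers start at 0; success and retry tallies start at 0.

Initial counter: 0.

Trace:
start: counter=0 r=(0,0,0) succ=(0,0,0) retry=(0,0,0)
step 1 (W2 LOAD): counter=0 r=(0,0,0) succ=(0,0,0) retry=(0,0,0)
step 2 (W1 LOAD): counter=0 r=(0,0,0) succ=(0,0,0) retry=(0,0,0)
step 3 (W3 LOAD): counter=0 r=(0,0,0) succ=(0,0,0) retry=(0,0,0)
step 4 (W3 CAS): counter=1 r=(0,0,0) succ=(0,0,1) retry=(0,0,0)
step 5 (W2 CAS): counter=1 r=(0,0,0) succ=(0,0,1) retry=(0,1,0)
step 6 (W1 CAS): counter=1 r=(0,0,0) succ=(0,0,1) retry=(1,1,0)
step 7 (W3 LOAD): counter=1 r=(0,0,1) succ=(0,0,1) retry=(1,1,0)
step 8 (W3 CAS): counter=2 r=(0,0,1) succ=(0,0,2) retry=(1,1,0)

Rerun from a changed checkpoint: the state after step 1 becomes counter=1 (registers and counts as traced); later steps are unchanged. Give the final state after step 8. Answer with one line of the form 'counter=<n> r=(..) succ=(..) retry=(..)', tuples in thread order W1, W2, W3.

state after step 1 := counter=1 r=(0,0,0) succ=(0,0,0) retry=(0,0,0)
step 2 (W1 LOAD): counter=1 r=(1,0,0) succ=(0,0,0) retry=(0,0,0)
step 3 (W3 LOAD): counter=1 r=(1,0,1) succ=(0,0,0) retry=(0,0,0)
step 4 (W3 CAS): counter=2 r=(1,0,1) succ=(0,0,1) retry=(0,0,0)
step 5 (W2 CAS): counter=2 r=(1,0,1) succ=(0,0,1) retry=(0,1,0)
step 6 (W1 CAS): counter=2 r=(1,0,1) succ=(0,0,1) retry=(1,1,0)
step 7 (W3 LOAD): counter=2 r=(1,0,2) succ=(0,0,1) retry=(1,1,0)
step 8 (W3 CAS): counter=3 r=(1,0,2) succ=(0,0,2) retry=(1,1,0)

counter=3 r=(1,0,2) succ=(0,0,2) retry=(1,1,0)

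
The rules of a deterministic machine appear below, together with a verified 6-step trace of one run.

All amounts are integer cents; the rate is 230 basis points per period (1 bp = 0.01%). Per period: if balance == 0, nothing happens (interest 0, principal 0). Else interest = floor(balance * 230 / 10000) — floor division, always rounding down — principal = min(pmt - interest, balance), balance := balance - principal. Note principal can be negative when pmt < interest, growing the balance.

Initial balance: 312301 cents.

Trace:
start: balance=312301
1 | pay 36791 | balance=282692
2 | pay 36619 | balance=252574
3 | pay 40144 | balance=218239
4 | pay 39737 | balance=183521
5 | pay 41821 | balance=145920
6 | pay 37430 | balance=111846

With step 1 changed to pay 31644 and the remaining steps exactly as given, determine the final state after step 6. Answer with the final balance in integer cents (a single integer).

117613

(re-executing from step 1 with the substitution; state before step 1: balance=312301)
1 | pay 31644 | balance=287839
2 | pay 36619 | balance=257840
3 | pay 40144 | balance=223626
4 | pay 39737 | balance=189032
5 | pay 41821 | balance=151558
6 | pay 37430 | balance=117613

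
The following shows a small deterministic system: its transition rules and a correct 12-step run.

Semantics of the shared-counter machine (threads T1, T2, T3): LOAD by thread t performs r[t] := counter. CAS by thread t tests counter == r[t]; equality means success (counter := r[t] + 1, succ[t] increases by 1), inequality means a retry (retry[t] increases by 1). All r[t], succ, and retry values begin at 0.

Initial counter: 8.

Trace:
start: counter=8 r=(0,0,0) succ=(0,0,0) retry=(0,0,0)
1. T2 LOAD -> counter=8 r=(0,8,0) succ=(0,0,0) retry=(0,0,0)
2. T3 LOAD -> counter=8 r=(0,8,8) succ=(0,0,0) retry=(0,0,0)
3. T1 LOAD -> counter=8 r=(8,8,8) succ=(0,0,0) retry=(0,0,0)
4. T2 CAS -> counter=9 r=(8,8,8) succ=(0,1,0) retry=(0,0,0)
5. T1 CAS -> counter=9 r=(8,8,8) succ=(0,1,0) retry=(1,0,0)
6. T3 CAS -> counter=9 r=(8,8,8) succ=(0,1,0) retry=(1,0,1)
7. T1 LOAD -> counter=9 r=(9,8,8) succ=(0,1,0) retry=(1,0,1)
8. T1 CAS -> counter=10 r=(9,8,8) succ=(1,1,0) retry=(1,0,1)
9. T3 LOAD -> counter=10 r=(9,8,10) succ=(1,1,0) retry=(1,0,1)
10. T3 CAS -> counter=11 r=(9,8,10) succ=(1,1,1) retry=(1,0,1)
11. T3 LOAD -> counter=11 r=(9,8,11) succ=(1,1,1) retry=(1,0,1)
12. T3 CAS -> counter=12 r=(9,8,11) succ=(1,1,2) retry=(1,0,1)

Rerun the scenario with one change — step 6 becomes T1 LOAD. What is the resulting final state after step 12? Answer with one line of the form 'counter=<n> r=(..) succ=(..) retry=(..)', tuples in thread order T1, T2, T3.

(re-executing from step 6 with the substitution; state before step 6: counter=9 r=(8,8,8) succ=(0,1,0) retry=(1,0,0))
6. T1 LOAD -> counter=9 r=(9,8,8) succ=(0,1,0) retry=(1,0,0)
7. T1 LOAD -> counter=9 r=(9,8,8) succ=(0,1,0) retry=(1,0,0)
8. T1 CAS -> counter=10 r=(9,8,8) succ=(1,1,0) retry=(1,0,0)
9. T3 LOAD -> counter=10 r=(9,8,10) succ=(1,1,0) retry=(1,0,0)
10. T3 CAS -> counter=11 r=(9,8,10) succ=(1,1,1) retry=(1,0,0)
11. T3 LOAD -> counter=11 r=(9,8,11) succ=(1,1,1) retry=(1,0,0)
12. T3 CAS -> counter=12 r=(9,8,11) succ=(1,1,2) retry=(1,0,0)

counter=12 r=(9,8,11) succ=(1,1,2) retry=(1,0,0)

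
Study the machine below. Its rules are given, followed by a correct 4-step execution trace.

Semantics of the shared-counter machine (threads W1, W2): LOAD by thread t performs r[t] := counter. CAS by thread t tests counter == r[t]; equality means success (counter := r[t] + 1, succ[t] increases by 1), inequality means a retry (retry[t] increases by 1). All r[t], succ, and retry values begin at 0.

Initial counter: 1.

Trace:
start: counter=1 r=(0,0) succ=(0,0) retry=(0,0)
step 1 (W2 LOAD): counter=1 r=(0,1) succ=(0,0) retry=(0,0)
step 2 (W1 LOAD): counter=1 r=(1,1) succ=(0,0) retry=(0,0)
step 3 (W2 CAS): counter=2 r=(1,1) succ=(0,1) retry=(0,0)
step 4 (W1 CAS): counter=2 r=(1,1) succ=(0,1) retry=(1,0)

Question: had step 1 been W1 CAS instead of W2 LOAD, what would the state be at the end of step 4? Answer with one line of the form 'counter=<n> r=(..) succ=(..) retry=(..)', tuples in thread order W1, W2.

(re-executing from step 1 with the substitution; state before step 1: counter=1 r=(0,0) succ=(0,0) retry=(0,0))
step 1 (W1 CAS): counter=1 r=(0,0) succ=(0,0) retry=(1,0)
step 2 (W1 LOAD): counter=1 r=(1,0) succ=(0,0) retry=(1,0)
step 3 (W2 CAS): counter=1 r=(1,0) succ=(0,0) retry=(1,1)
step 4 (W1 CAS): counter=2 r=(1,0) succ=(1,0) retry=(1,1)

counter=2 r=(1,0) succ=(1,0) retry=(1,1)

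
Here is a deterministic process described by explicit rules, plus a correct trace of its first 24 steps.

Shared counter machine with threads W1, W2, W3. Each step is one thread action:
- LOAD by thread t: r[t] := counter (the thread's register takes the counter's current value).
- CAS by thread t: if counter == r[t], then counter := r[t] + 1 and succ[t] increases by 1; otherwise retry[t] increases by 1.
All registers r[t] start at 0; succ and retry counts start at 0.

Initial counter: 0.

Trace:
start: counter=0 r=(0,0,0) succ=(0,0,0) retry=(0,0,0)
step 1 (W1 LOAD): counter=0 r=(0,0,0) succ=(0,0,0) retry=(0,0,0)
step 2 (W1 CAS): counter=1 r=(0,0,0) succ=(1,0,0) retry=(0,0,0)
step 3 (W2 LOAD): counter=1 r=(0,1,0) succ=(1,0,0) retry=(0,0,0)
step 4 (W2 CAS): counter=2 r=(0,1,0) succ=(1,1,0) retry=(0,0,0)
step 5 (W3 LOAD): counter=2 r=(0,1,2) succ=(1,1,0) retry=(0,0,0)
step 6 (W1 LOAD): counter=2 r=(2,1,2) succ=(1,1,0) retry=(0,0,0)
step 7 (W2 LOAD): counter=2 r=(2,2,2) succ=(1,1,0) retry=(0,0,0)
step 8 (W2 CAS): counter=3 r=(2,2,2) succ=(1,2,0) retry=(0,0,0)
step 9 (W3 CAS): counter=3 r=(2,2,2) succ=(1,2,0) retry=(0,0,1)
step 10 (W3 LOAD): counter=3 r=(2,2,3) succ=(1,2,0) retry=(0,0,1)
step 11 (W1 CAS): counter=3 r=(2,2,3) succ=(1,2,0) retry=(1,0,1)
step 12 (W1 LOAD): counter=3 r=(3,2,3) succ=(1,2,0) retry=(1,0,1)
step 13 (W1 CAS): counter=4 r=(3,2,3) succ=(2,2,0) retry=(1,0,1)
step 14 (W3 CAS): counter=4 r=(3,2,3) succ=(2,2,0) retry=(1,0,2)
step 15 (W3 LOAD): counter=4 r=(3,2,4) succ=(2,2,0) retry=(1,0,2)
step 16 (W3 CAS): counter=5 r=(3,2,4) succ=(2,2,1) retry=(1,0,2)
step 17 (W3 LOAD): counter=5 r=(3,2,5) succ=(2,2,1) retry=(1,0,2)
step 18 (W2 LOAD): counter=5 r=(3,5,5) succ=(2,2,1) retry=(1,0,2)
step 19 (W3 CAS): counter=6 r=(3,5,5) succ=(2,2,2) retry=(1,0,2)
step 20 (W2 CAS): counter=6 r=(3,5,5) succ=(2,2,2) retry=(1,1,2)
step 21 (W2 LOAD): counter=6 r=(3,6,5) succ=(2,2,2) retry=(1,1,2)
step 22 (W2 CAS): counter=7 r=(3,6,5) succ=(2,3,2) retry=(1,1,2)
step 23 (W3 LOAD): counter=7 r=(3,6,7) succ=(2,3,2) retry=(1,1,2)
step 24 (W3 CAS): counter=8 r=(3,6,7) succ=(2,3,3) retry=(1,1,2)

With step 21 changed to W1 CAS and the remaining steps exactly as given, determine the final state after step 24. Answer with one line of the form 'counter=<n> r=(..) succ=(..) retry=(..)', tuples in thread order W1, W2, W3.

counter=7 r=(3,5,6) succ=(2,2,3) retry=(2,2,2)

(re-executing from step 21 with the substitution; state before step 21: counter=6 r=(3,5,5) succ=(2,2,2) retry=(1,1,2))
step 21 (W1 CAS): counter=6 r=(3,5,5) succ=(2,2,2) retry=(2,1,2)
step 22 (W2 CAS): counter=6 r=(3,5,5) succ=(2,2,2) retry=(2,2,2)
step 23 (W3 LOAD): counter=6 r=(3,5,6) succ=(2,2,2) retry=(2,2,2)
step 24 (W3 CAS): counter=7 r=(3,5,6) succ=(2,2,3) retry=(2,2,2)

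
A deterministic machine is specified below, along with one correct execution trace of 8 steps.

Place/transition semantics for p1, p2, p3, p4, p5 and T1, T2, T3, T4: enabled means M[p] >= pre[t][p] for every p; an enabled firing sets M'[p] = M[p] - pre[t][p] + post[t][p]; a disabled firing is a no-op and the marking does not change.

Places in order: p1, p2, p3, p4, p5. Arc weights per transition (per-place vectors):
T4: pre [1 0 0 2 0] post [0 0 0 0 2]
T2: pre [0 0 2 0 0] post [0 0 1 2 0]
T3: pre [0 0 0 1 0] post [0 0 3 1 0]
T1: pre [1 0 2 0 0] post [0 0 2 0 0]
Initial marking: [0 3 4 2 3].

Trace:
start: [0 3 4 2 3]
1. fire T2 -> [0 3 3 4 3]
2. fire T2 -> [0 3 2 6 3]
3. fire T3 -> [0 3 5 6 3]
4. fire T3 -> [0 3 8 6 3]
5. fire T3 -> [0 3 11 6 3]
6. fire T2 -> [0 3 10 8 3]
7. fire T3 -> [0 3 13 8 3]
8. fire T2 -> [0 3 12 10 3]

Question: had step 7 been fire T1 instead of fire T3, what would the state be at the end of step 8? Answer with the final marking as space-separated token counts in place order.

0 3 9 10 3

(re-executing from step 7 with the substitution; state before step 7: [0 3 10 8 3])
7. fire T1 -> [0 3 10 8 3]
8. fire T2 -> [0 3 9 10 3]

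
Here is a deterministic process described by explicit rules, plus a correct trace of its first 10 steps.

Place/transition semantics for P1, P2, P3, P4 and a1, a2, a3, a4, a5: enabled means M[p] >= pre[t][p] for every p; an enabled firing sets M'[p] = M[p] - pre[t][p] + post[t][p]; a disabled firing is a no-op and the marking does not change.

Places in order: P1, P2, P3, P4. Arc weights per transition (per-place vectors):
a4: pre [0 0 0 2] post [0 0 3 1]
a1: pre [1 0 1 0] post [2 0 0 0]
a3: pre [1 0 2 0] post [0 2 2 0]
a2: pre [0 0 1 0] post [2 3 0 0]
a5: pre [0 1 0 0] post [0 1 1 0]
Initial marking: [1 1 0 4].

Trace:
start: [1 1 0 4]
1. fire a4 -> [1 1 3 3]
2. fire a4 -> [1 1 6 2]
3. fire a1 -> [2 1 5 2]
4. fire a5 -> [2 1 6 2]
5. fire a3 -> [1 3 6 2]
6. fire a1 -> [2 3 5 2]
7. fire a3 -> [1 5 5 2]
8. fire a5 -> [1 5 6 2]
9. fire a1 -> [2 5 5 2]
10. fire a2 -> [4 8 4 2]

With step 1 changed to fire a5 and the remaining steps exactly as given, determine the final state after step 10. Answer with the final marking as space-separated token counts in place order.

4 8 2 3

(re-executing from step 1 with the substitution; state before step 1: [1 1 0 4])
1. fire a5 -> [1 1 1 4]
2. fire a4 -> [1 1 4 3]
3. fire a1 -> [2 1 3 3]
4. fire a5 -> [2 1 4 3]
5. fire a3 -> [1 3 4 3]
6. fire a1 -> [2 3 3 3]
7. fire a3 -> [1 5 3 3]
8. fire a5 -> [1 5 4 3]
9. fire a1 -> [2 5 3 3]
10. fire a2 -> [4 8 2 3]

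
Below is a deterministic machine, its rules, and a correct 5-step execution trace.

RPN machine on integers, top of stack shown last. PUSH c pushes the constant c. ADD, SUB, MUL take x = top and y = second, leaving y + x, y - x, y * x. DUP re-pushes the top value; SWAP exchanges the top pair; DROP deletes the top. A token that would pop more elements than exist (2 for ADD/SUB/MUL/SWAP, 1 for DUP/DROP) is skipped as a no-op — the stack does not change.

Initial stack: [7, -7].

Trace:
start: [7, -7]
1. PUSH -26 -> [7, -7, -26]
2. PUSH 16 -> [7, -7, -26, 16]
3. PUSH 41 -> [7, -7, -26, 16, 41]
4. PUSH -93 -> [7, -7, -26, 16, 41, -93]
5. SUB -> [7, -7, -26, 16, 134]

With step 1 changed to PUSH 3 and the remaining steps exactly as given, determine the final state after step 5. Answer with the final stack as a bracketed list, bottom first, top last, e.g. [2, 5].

[7, -7, 3, 16, 134]

(re-executing from step 1 with the substitution; state before step 1: [7, -7])
1. PUSH 3 -> [7, -7, 3]
2. PUSH 16 -> [7, -7, 3, 16]
3. PUSH 41 -> [7, -7, 3, 16, 41]
4. PUSH -93 -> [7, -7, 3, 16, 41, -93]
5. SUB -> [7, -7, 3, 16, 134]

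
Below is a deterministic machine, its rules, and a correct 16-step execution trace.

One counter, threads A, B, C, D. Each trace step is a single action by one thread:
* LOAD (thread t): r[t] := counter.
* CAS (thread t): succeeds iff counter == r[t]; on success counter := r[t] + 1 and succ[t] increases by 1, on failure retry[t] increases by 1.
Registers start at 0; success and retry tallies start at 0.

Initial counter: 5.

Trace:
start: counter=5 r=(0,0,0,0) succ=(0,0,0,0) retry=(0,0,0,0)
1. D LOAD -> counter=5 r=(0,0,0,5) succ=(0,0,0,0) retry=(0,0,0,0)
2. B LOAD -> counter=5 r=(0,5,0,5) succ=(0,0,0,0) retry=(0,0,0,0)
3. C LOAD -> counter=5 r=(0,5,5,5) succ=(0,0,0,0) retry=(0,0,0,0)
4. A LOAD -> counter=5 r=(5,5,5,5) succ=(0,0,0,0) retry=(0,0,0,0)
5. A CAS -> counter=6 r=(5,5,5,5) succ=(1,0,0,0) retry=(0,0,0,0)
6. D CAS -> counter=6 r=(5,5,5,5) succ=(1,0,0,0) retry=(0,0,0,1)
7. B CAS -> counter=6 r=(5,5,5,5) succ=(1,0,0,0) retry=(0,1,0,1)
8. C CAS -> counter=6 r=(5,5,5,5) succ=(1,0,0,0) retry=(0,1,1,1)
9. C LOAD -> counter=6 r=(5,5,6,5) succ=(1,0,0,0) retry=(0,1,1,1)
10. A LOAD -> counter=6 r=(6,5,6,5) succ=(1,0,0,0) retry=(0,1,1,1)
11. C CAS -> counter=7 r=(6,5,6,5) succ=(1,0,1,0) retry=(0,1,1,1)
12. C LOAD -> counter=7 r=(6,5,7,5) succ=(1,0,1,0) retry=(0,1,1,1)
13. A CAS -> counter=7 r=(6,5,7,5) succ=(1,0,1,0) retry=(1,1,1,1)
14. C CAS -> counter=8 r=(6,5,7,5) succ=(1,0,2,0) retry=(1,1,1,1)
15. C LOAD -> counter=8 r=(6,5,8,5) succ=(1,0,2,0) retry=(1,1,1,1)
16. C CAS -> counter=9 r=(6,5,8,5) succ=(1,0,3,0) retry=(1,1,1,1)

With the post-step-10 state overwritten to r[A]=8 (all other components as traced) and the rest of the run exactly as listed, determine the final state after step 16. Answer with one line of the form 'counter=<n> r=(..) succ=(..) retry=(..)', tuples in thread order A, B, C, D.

counter=9 r=(8,5,8,5) succ=(1,0,3,0) retry=(1,1,1,1)

state after step 10 := counter=6 r=(8,5,6,5) succ=(1,0,0,0) retry=(0,1,1,1)
11. C CAS -> counter=7 r=(8,5,6,5) succ=(1,0,1,0) retry=(0,1,1,1)
12. C LOAD -> counter=7 r=(8,5,7,5) succ=(1,0,1,0) retry=(0,1,1,1)
13. A CAS -> counter=7 r=(8,5,7,5) succ=(1,0,1,0) retry=(1,1,1,1)
14. C CAS -> counter=8 r=(8,5,7,5) succ=(1,0,2,0) retry=(1,1,1,1)
15. C LOAD -> counter=8 r=(8,5,8,5) succ=(1,0,2,0) retry=(1,1,1,1)
16. C CAS -> counter=9 r=(8,5,8,5) succ=(1,0,3,0) retry=(1,1,1,1)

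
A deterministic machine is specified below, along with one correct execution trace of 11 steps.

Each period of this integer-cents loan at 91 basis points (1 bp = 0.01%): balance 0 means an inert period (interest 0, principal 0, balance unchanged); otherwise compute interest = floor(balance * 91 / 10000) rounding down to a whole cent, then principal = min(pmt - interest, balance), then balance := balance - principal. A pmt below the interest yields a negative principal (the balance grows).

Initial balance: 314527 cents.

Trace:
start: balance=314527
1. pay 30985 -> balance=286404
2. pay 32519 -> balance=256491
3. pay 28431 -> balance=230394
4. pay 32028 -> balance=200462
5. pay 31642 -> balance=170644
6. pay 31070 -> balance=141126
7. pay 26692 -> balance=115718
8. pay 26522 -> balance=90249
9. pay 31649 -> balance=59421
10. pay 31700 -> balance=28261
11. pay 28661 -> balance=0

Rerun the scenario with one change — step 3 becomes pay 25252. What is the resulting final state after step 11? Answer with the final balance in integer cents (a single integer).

(re-executing from step 3 with the substitution; state before step 3: balance=256491)
3. pay 25252 -> balance=233573
4. pay 32028 -> balance=203670
5. pay 31642 -> balance=173881
6. pay 31070 -> balance=144393
7. pay 26692 -> balance=119014
8. pay 26522 -> balance=93575
9. pay 31649 -> balance=62777
10. pay 31700 -> balance=31648
11. pay 28661 -> balance=3274

3274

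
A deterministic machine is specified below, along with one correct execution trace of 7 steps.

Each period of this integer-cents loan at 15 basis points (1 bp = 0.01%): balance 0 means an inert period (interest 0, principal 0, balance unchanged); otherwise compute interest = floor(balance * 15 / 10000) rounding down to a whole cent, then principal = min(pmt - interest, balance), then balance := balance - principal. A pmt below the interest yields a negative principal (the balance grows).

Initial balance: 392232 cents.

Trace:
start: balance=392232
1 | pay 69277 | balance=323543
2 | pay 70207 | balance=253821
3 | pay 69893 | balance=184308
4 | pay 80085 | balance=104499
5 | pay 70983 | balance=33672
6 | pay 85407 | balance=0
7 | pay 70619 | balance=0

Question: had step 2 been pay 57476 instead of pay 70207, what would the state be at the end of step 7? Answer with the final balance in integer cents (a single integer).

0

(re-executing from step 2 with the substitution; state before step 2: balance=323543)
2 | pay 57476 | balance=266552
3 | pay 69893 | balance=197058
4 | pay 80085 | balance=117268
5 | pay 70983 | balance=46460
6 | pay 85407 | balance=0
7 | pay 70619 | balance=0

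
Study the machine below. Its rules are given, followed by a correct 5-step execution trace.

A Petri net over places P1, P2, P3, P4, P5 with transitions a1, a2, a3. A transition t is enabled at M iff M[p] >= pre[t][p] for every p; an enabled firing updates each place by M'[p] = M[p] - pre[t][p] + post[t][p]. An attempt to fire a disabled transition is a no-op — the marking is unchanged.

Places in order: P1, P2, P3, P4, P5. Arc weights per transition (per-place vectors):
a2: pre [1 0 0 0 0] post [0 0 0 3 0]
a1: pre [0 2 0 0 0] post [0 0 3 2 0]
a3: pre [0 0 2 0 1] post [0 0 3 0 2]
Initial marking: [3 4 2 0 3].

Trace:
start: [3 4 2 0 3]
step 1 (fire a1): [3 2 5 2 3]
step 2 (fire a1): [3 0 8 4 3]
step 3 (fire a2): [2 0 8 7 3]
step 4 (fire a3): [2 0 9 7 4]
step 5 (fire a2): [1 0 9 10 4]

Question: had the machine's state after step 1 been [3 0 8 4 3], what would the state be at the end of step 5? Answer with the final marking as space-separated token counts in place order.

state after step 1 := [3 0 8 4 3]
step 2 (fire a1): [3 0 8 4 3]
step 3 (fire a2): [2 0 8 7 3]
step 4 (fire a3): [2 0 9 7 4]
step 5 (fire a2): [1 0 9 10 4]

1 0 9 10 4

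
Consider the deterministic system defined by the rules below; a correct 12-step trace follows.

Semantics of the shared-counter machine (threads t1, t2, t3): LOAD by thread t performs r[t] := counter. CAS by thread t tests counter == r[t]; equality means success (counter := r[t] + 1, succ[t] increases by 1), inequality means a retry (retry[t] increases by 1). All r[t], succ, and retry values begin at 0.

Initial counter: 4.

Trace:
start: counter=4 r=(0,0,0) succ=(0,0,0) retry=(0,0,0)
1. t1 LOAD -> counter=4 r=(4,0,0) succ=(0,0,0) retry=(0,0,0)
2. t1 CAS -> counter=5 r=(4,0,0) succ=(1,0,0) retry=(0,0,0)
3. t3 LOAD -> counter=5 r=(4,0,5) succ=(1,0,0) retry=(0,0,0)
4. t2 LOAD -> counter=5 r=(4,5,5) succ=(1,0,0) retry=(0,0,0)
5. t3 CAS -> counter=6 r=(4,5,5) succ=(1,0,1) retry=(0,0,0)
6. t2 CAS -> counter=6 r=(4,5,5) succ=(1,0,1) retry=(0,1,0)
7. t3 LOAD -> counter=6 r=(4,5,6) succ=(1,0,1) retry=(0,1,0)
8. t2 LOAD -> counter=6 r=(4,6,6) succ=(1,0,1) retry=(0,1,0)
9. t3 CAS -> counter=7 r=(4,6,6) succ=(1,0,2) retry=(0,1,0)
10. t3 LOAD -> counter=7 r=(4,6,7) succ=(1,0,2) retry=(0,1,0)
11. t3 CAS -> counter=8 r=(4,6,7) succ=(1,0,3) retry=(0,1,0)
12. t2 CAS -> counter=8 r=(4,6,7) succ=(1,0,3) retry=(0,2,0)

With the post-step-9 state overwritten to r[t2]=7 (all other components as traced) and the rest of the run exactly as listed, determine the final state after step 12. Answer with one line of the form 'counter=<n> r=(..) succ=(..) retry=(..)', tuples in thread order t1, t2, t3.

counter=8 r=(4,7,7) succ=(1,0,3) retry=(0,2,0)

state after step 9 := counter=7 r=(4,7,6) succ=(1,0,2) retry=(0,1,0)
10. t3 LOAD -> counter=7 r=(4,7,7) succ=(1,0,2) retry=(0,1,0)
11. t3 CAS -> counter=8 r=(4,7,7) succ=(1,0,3) retry=(0,1,0)
12. t2 CAS -> counter=8 r=(4,7,7) succ=(1,0,3) retry=(0,2,0)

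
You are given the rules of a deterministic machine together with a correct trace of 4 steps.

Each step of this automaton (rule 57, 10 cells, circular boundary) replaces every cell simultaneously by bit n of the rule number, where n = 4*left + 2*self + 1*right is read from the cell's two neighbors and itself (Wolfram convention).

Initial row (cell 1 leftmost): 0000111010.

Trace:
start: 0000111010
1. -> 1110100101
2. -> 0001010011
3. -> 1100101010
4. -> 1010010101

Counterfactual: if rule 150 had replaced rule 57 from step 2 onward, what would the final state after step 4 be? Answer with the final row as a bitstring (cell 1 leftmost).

1100000000

(re-executing steps 2..4 under rule 150; state before step 2: 1110100101)
2. -> 1100111100
3. -> 0011011011
4. -> 1100000000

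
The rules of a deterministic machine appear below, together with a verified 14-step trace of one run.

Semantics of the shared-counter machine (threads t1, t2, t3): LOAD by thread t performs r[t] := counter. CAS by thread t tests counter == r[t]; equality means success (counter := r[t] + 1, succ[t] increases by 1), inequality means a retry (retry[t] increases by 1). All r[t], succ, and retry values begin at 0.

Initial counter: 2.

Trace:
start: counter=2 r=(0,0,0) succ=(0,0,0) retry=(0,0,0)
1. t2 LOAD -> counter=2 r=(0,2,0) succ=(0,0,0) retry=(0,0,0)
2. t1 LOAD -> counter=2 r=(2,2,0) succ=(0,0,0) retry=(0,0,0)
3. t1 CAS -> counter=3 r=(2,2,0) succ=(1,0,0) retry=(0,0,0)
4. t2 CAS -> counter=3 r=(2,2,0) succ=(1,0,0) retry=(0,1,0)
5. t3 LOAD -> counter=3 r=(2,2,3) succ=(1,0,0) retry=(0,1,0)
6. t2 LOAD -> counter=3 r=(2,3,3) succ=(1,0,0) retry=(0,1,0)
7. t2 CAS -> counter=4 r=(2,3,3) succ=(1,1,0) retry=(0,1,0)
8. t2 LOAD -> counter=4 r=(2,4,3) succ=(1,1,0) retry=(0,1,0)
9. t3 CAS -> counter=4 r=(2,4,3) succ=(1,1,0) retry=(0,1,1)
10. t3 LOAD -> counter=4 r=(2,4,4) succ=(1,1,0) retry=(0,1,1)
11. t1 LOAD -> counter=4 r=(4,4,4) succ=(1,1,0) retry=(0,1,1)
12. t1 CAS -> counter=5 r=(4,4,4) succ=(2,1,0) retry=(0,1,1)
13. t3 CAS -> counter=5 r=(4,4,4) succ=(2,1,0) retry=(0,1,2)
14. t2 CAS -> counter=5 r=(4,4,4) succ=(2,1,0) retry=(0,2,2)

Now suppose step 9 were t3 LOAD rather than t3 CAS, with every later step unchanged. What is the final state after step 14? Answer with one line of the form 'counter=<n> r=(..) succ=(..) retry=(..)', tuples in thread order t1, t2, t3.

counter=5 r=(4,4,4) succ=(2,1,0) retry=(0,2,1)

(re-executing from step 9 with the substitution; state before step 9: counter=4 r=(2,4,3) succ=(1,1,0) retry=(0,1,0))
9. t3 LOAD -> counter=4 r=(2,4,4) succ=(1,1,0) retry=(0,1,0)
10. t3 LOAD -> counter=4 r=(2,4,4) succ=(1,1,0) retry=(0,1,0)
11. t1 LOAD -> counter=4 r=(4,4,4) succ=(1,1,0) retry=(0,1,0)
12. t1 CAS -> counter=5 r=(4,4,4) succ=(2,1,0) retry=(0,1,0)
13. t3 CAS -> counter=5 r=(4,4,4) succ=(2,1,0) retry=(0,1,1)
14. t2 CAS -> counter=5 r=(4,4,4) succ=(2,1,0) retry=(0,2,1)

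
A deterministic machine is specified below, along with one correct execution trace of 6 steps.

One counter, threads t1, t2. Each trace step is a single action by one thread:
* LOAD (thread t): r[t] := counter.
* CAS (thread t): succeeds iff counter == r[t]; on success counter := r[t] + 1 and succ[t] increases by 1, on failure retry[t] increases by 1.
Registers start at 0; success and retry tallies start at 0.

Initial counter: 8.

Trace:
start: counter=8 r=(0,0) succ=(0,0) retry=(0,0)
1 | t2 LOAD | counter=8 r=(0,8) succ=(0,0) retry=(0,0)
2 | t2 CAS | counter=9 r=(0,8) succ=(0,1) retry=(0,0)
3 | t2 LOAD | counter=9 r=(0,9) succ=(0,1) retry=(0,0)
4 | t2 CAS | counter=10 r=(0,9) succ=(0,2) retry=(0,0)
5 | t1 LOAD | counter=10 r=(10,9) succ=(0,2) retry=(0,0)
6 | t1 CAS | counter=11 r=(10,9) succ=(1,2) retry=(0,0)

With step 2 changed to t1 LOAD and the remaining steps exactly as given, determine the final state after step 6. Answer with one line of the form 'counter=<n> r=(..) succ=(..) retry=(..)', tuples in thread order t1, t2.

(re-executing from step 2 with the substitution; state before step 2: counter=8 r=(0,8) succ=(0,0) retry=(0,0))
2 | t1 LOAD | counter=8 r=(8,8) succ=(0,0) retry=(0,0)
3 | t2 LOAD | counter=8 r=(8,8) succ=(0,0) retry=(0,0)
4 | t2 CAS | counter=9 r=(8,8) succ=(0,1) retry=(0,0)
5 | t1 LOAD | counter=9 r=(9,8) succ=(0,1) retry=(0,0)
6 | t1 CAS | counter=10 r=(9,8) succ=(1,1) retry=(0,0)

counter=10 r=(9,8) succ=(1,1) retry=(0,0)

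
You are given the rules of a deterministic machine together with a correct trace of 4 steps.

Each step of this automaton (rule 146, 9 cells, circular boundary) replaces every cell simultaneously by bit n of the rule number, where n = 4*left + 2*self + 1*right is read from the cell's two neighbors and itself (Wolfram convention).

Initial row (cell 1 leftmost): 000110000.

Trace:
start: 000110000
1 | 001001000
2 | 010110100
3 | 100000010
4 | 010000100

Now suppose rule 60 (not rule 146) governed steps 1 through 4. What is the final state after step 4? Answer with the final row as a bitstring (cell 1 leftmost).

(re-executing steps 1..4 under rule 60; state before step 1: 000110000)
1 | 000101000
2 | 000111100
3 | 000100010
4 | 000110011

000110011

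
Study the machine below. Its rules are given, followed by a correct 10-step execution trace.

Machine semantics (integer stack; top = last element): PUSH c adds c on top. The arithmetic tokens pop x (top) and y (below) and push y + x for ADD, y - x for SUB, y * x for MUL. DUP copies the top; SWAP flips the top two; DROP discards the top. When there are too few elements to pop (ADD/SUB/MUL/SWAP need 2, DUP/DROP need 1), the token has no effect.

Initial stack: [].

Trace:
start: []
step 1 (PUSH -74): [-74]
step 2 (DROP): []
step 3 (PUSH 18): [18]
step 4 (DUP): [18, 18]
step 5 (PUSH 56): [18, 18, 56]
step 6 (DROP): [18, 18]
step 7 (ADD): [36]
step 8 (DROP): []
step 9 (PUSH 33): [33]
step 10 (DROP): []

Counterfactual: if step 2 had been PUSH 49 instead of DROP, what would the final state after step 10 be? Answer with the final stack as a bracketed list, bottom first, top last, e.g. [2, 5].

(re-executing from step 2 with the substitution; state before step 2: [-74])
step 2 (PUSH 49): [-74, 49]
step 3 (PUSH 18): [-74, 49, 18]
step 4 (DUP): [-74, 49, 18, 18]
step 5 (PUSH 56): [-74, 49, 18, 18, 56]
step 6 (DROP): [-74, 49, 18, 18]
step 7 (ADD): [-74, 49, 36]
step 8 (DROP): [-74, 49]
step 9 (PUSH 33): [-74, 49, 33]
step 10 (DROP): [-74, 49]

[-74, 49]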